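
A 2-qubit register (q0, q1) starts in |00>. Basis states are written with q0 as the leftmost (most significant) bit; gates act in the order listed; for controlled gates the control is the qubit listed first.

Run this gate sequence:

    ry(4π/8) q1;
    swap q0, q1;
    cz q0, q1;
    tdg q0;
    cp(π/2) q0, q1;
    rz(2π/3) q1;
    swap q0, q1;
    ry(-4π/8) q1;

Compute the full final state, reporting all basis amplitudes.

The resulting statevector has amplitude -exp(5*I*pi/12)/2 - exp(2*I*pi/3)/2 on |00>, -exp(5*I*pi/12)/2 + exp(2*I*pi/3)/2 on |01>, 0 on |10>, 0 on |11>.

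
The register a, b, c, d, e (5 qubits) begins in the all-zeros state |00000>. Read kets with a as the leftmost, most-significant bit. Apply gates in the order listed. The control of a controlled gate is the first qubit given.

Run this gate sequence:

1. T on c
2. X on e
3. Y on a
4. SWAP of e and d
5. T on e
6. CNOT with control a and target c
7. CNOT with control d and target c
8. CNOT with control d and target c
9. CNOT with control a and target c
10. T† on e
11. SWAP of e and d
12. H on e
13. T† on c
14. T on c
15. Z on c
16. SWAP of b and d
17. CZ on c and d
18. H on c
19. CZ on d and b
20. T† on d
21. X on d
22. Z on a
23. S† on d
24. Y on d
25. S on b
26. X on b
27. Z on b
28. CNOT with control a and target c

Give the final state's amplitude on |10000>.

|10000> carries amplitude 0 in the final state.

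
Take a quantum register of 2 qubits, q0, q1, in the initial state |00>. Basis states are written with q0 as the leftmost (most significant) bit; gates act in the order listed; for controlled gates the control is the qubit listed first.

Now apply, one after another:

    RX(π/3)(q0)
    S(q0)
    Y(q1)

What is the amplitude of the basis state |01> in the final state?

|01> carries amplitude sqrt(3)*I/2 in the final state.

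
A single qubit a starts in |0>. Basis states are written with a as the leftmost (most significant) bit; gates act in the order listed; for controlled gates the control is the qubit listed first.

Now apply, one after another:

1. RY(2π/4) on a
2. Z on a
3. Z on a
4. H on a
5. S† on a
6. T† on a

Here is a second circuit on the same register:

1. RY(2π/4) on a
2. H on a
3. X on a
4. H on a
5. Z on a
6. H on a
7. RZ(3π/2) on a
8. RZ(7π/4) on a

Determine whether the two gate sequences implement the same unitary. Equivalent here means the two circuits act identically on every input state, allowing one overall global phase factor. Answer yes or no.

Yes: on every input state the two circuits agree up to one overall phase factor.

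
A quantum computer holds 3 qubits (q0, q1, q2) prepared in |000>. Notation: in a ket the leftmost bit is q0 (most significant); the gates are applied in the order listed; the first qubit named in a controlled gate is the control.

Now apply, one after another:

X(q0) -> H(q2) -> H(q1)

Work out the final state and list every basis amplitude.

The final amplitudes are 0 on |000>, 0 on |001>, 0 on |010>, 0 on |011>, 1/2 on |100>, 1/2 on |101>, 1/2 on |110>, 1/2 on |111>.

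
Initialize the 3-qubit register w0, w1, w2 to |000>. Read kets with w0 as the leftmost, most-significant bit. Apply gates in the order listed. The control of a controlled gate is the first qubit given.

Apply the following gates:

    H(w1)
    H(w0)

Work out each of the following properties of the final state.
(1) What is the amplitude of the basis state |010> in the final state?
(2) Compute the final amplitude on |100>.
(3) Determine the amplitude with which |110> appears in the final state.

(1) The final state's coefficient on |010> equals 1/2.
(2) The amplitude on |100> is 1/2.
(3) |110> carries amplitude 1/2 in the final state.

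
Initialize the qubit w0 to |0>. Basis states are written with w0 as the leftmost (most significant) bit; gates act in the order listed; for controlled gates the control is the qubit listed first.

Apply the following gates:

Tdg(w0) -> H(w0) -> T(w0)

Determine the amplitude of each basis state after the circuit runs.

After the circuit, the state carries amplitude sqrt(2)/2 on |0>, sqrt(2)*exp(I*pi/4)/2 on |1>.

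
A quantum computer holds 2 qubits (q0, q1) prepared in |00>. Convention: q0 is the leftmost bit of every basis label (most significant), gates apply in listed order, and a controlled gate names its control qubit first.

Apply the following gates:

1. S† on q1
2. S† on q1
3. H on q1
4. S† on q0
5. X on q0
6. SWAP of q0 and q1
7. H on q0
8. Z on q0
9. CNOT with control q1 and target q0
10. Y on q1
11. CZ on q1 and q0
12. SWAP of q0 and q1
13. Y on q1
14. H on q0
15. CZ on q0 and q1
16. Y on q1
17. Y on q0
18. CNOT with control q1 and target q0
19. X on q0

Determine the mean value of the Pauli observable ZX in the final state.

The observable ZX averages to 0.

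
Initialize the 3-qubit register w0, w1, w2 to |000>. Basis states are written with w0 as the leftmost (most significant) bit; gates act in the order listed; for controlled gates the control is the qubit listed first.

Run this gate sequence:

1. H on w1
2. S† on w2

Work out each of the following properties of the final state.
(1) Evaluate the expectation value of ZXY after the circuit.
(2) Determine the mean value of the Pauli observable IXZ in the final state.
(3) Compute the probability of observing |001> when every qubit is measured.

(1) In the final state, ZXY has expectation 0.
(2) In the final state, IXZ has expectation 1.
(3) A full measurement returns |001> with probability 0.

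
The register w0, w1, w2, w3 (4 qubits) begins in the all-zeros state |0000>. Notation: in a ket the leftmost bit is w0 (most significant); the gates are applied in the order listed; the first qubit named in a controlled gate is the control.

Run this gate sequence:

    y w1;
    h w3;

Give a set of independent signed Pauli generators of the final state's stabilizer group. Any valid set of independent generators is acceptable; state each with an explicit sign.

The final state is stabilized by the group generated by +IIIX, +ZIII, -IZII, +IIZI; other independent generating sets are equally valid.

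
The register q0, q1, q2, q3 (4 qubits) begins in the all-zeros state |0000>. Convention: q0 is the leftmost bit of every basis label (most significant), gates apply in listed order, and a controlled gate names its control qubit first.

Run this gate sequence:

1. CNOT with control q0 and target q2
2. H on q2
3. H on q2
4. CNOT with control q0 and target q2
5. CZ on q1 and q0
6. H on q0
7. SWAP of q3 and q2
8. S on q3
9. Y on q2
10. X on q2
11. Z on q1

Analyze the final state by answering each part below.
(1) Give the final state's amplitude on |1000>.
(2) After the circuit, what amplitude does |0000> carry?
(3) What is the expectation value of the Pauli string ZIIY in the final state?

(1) The amplitude on |1000> is sqrt(2)*I/2.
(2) The amplitude on |0000> is sqrt(2)*I/2.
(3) The observable ZIIY averages to 0.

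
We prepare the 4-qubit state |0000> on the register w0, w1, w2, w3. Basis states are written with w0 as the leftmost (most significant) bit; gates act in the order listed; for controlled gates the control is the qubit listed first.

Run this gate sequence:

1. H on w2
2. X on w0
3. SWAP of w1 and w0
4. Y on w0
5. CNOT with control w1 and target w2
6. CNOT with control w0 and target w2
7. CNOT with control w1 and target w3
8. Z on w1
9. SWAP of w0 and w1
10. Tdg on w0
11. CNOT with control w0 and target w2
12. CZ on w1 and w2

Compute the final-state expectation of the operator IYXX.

The expectation value of IYXX is 0.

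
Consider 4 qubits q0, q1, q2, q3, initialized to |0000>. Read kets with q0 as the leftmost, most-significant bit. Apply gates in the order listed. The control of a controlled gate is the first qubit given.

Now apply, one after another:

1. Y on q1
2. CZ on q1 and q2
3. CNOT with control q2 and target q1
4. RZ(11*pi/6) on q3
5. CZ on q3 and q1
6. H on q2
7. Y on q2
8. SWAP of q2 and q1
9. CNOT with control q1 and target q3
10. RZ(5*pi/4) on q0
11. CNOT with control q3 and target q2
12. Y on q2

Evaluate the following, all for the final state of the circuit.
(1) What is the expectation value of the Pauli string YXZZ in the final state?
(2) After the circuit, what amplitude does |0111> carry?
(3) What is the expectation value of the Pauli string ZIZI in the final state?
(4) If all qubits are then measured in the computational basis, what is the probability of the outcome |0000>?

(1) The expectation value of YXZZ is 0.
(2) The final state's coefficient on |0111> equals -sqrt(2)*exp(23*I*pi/24)/2.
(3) The expectation value of ZIZI is 0.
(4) Outcome |0000> occurs with probability 1/2.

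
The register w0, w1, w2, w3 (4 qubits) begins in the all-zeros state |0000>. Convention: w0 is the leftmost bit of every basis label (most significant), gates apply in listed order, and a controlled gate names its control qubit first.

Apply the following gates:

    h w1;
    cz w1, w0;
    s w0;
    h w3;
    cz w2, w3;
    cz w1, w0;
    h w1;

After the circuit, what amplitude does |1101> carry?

|1101> carries amplitude 0 in the final state.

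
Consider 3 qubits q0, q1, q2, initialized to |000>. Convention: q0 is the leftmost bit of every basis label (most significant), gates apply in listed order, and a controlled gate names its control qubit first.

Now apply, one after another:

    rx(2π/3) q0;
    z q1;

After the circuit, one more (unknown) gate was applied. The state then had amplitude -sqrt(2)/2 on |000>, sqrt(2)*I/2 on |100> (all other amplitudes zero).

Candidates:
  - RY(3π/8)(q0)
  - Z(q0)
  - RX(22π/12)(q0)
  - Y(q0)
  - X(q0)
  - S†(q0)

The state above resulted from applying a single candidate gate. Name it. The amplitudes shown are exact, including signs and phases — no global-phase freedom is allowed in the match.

It was RX(22π/12)(q0) that produced the state shown.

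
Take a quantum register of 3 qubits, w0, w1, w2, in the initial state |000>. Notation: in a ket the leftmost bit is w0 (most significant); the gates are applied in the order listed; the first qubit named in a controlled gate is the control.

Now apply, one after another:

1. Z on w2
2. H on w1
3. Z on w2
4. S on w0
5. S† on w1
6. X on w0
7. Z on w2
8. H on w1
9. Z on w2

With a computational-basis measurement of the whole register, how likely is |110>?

The probability of measuring |110> is 1/2.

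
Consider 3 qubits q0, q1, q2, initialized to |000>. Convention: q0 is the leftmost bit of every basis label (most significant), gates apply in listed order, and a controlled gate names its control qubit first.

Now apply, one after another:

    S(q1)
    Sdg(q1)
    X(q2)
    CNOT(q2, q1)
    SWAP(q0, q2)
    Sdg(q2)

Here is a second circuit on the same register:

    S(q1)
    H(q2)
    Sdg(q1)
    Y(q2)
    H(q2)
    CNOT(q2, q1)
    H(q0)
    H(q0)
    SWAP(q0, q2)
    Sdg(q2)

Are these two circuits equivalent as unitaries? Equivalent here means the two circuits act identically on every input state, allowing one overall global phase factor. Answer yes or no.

No: there is an input state on which the two circuits produce genuinely different outputs (not merely differing by a phase).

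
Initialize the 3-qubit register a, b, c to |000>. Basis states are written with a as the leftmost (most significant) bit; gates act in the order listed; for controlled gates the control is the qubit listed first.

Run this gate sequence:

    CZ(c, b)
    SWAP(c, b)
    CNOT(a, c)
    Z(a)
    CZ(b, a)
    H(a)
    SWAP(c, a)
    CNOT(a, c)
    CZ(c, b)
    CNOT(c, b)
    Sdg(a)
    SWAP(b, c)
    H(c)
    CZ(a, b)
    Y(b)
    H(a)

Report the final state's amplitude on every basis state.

The resulting statevector has amplitude -sqrt(2)*I/4 on |000>, sqrt(2)*I/4 on |001>, sqrt(2)*I/4 on |010>, sqrt(2)*I/4 on |011>, -sqrt(2)*I/4 on |100>, sqrt(2)*I/4 on |101>, sqrt(2)*I/4 on |110>, sqrt(2)*I/4 on |111>.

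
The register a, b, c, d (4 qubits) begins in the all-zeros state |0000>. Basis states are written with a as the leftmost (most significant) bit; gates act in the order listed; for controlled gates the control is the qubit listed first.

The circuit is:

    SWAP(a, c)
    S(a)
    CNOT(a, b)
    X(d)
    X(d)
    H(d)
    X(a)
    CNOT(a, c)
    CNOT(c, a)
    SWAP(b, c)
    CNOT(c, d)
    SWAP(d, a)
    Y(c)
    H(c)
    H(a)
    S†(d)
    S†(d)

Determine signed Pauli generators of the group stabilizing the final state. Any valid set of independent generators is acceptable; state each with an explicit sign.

The final state is stabilized by the group generated by -IIXI, +ZIII, -IZII, +IIIZ; other independent generating sets are equally valid.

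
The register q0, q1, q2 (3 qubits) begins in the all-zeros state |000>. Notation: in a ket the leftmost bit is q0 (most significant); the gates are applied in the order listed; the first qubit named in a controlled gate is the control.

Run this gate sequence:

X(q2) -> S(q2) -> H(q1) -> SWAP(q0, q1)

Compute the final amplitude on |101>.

The amplitude on |101> is sqrt(2)*I/2.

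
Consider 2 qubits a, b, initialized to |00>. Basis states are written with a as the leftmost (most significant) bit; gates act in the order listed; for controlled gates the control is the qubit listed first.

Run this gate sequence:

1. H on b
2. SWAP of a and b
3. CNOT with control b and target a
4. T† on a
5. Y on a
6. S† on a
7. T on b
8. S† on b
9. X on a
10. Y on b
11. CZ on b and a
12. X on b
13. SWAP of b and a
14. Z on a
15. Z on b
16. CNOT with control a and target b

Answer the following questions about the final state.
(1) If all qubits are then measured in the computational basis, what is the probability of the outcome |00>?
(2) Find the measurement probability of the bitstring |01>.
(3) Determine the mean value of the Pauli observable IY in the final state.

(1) Outcome |00> occurs with probability 1/2.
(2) Outcome |01> occurs with probability 1/2.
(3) The observable IY averages to -sqrt(2)/2.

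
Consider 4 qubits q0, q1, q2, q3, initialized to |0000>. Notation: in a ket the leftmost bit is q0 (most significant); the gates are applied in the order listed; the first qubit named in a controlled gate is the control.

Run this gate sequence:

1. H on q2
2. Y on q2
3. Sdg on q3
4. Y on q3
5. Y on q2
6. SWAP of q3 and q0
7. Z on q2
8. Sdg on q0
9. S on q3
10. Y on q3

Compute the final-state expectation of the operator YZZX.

In the final state, YZZX has expectation 0.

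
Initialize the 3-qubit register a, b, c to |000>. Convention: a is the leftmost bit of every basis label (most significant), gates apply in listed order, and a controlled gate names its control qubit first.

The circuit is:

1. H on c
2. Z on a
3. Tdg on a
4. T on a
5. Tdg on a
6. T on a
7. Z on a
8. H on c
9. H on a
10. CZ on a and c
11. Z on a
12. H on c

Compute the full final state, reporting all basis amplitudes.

After the circuit, the state carries amplitude 1/2 on |000>, 1/2 on |001>, 0 on |010>, 0 on |011>, -1/2 on |100>, -1/2 on |101>, 0 on |110>, 0 on |111>.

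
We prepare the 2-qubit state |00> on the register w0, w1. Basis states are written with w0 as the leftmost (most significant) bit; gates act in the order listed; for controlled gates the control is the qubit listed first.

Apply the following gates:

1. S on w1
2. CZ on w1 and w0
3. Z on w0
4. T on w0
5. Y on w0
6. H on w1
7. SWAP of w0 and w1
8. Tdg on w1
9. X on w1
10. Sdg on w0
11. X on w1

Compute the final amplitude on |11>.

|11> carries amplitude -sqrt(2)*exp(3*I*pi/4)/2 in the final state.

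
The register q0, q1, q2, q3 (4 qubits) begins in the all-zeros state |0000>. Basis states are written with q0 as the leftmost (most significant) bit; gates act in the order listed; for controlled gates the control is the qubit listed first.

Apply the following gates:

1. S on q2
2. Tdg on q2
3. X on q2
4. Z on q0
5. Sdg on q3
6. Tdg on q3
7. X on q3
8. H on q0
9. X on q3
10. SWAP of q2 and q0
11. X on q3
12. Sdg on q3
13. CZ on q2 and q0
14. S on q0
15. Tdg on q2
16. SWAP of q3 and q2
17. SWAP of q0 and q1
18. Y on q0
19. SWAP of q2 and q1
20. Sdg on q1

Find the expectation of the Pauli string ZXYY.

In the final state, ZXYY has expectation 0.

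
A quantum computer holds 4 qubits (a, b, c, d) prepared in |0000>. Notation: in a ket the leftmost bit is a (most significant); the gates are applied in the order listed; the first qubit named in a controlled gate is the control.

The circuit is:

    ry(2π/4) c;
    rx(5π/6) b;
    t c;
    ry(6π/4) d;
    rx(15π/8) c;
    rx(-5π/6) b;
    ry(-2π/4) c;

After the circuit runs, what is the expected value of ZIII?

In the final state, ZIII has expectation 1.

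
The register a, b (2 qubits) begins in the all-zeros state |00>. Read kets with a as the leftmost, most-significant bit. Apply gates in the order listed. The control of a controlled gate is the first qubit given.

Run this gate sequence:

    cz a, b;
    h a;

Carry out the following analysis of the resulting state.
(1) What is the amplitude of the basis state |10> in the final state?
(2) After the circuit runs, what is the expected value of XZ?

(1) The final state's coefficient on |10> equals sqrt(2)/2.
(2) The observable XZ averages to 1.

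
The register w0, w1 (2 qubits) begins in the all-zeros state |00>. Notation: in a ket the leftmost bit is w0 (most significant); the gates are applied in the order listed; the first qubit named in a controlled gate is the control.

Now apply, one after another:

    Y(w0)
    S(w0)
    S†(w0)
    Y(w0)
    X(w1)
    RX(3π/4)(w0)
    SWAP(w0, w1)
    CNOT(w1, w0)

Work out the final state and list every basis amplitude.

After the circuit, the state carries amplitude 0 on |00>, -I*sqrt(sqrt(2) + 2)/2 on |01>, sqrt(2 - sqrt(2))/2 on |10>, 0 on |11>.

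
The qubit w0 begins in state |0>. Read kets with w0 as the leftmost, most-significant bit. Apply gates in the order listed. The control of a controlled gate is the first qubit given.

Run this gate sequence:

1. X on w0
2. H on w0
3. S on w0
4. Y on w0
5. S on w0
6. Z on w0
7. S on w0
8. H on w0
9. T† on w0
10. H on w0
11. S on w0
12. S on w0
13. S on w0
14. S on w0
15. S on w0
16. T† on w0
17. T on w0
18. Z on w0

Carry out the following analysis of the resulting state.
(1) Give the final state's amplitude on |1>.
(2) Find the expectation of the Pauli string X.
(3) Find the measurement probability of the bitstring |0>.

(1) |1> carries amplitude sqrt(2)*(1 - exp(I*pi/4) - exp(3*I*pi/4) + I)/4 in the final state. Key observation: the block from step 11 through step 14 cancels to the identity and can be dropped.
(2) The observable X averages to -sqrt(2)/2.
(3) The probability of measuring |0> is sqrt(2)/4 + 1/2.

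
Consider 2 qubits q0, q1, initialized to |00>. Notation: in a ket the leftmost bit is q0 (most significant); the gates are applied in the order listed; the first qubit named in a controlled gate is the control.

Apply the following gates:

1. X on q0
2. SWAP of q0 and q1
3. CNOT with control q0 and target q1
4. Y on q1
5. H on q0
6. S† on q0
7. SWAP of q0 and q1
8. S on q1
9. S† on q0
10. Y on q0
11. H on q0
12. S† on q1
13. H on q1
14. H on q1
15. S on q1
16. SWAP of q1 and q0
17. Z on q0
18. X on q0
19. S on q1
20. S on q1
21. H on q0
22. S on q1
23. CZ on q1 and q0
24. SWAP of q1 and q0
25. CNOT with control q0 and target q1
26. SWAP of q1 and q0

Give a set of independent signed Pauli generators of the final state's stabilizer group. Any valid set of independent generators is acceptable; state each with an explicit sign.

The stabilizer group can be generated by -XY, -ZZ, among other valid generating sets. Key observation: gates 12-15 undo each other exactly, leaving only the rest of the circuit to track.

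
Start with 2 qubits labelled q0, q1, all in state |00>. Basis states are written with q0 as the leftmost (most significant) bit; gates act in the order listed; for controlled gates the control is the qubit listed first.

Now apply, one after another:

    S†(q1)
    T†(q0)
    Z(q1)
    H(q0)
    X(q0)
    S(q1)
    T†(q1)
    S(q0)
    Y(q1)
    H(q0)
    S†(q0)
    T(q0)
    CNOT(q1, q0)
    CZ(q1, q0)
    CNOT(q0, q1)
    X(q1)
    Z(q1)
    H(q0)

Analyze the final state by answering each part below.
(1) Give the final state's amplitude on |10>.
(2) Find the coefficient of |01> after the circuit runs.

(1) The final state's coefficient on |10> equals 1/2.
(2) The amplitude on |01> is sqrt(2)*(-1 + I)/4.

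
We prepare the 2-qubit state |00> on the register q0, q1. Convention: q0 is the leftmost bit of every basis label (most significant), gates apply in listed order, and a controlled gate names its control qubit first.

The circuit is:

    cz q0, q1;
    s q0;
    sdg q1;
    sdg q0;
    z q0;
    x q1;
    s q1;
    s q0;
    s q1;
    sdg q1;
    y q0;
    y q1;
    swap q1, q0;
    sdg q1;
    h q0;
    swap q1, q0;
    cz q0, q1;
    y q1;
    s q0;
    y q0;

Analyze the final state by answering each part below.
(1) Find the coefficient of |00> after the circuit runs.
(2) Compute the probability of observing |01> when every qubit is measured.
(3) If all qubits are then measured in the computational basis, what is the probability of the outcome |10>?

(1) |00> carries amplitude sqrt(2)*I/2 in the final state.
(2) A full measurement returns |01> with probability 1/2.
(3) A full measurement returns |10> with probability 0.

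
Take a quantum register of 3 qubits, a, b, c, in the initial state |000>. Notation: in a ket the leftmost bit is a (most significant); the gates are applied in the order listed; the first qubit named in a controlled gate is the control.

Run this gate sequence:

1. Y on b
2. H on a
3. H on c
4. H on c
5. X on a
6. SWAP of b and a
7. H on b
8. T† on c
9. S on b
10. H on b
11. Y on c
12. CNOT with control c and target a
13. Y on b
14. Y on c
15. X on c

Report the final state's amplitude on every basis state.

The final amplitudes are sqrt(2)/2 on |001>, -sqrt(2)/2 on |011>, and 0 on every other basis state.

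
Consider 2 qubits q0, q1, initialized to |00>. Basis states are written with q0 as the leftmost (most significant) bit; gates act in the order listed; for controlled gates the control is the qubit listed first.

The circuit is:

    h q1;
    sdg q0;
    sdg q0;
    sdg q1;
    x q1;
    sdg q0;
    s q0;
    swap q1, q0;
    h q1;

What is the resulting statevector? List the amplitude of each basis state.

After the circuit, the state carries amplitude -I/2 on |00>, -I/2 on |01>, 1/2 on |10>, 1/2 on |11>.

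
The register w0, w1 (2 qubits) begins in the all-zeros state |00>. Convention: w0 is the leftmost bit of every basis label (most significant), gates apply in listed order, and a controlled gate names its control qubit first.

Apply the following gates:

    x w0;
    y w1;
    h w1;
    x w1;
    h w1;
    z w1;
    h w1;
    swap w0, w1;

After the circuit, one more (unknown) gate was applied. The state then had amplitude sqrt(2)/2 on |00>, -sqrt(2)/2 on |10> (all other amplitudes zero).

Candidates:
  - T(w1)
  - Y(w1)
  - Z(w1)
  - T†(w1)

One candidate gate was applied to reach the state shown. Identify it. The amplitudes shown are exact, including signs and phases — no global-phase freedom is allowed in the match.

The applied gate was Y(w1). Key observation: gates 3-6 undo each other exactly, leaving only the rest of the circuit to track.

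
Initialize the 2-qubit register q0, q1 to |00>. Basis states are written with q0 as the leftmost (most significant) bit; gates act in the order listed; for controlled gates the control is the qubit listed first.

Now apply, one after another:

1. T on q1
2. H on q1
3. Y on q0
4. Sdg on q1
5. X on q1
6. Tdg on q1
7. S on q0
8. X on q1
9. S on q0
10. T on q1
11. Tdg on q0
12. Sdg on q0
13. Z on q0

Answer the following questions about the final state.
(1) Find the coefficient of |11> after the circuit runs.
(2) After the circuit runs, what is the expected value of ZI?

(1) |11> carries amplitude -sqrt(2)*I/2 in the final state.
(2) In the final state, ZI has expectation -1.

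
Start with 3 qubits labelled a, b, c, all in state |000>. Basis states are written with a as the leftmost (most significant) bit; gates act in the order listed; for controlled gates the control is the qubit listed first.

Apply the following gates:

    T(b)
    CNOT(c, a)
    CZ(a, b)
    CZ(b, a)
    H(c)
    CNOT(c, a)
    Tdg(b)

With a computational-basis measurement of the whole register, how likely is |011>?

The probability of measuring |011> is 0.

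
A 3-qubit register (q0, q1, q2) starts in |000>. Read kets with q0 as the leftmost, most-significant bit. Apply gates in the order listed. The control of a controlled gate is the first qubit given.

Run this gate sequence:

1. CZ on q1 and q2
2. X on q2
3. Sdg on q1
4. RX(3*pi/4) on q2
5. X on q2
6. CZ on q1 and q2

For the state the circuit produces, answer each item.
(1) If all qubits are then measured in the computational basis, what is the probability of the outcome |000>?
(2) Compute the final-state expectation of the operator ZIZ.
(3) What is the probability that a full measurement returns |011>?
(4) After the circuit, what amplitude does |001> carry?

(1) The probability of measuring |000> is 1/2 - sqrt(2)/4.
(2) The expectation value of ZIZ is -sqrt(2)/2.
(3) Outcome |011> occurs with probability 0.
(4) |001> carries amplitude -I*sqrt(sqrt(2) + 2)/2 in the final state.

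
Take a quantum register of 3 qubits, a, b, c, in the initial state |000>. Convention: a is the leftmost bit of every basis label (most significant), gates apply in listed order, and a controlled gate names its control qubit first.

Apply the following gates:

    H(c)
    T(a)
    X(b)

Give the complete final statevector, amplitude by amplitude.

After the circuit, the state carries amplitude sqrt(2)/2 on |010>, sqrt(2)/2 on |011>, and 0 on every other basis state.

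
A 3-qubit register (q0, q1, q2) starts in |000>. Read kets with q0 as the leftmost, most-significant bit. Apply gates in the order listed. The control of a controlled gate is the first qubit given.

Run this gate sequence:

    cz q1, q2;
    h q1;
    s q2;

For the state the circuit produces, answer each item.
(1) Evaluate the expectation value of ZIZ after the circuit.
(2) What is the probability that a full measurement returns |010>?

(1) The observable ZIZ averages to 1.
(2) The probability of measuring |010> is 1/2.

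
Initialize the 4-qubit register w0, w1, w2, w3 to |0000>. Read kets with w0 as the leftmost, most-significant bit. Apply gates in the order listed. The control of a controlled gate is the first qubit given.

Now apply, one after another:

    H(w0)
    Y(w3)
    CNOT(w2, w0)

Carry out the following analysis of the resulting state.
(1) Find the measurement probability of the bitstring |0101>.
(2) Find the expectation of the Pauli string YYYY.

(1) Outcome |0101> occurs with probability 0.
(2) The observable YYYY averages to 0.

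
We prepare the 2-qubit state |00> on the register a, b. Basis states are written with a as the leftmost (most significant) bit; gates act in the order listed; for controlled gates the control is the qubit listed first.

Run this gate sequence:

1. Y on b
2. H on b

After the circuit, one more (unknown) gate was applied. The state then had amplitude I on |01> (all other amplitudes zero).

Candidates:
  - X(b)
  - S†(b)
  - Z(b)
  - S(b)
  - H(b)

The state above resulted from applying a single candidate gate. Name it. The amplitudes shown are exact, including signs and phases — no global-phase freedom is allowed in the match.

The unique candidate consistent with the amplitudes is H(b).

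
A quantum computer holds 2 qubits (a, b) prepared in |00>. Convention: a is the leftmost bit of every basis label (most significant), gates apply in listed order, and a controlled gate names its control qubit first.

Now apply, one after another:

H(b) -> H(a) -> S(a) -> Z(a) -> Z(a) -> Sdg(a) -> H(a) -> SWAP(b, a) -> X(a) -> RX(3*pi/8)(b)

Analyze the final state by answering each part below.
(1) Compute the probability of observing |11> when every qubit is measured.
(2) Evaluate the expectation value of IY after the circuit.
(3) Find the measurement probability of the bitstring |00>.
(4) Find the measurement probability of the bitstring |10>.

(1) The probability of measuring |11> is 1/4 - sqrt(2 - sqrt(2))/8. Key observation: steps 2-7 multiply out to the identity, so the circuit reduces to the remaining gates.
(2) In the final state, IY has expectation -sqrt(sqrt(2) + 2)/2.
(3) Outcome |00> occurs with probability sqrt(2 - sqrt(2))/8 + 1/4.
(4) The probability of measuring |10> is sqrt(2 - sqrt(2))/8 + 1/4.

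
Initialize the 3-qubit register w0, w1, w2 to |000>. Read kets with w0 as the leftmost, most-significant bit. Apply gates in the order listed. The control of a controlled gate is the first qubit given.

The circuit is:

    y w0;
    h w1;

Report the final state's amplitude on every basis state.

After the circuit, the state carries amplitude sqrt(2)*I/2 on |100>, sqrt(2)*I/2 on |110>, and 0 on every other basis state.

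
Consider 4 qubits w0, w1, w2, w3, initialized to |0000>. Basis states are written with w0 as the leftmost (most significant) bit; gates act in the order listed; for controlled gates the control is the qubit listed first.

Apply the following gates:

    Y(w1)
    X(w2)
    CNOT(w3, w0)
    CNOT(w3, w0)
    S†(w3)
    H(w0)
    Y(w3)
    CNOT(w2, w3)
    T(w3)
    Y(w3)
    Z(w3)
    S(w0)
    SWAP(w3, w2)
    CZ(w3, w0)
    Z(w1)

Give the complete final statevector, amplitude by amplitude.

After the circuit, the state carries amplitude -sqrt(2)*I/2 on |0111>, -sqrt(2)/2 on |1111>, and 0 on every other basis state.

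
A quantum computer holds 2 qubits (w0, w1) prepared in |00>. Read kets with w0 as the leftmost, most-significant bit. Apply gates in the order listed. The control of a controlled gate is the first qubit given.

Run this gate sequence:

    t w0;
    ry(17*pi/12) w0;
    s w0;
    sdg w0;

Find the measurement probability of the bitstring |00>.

Outcome |00> occurs with probability -sqrt(6)/8 + sqrt(2)/8 + 1/2. Key observation: the block from step 3 through step 4 cancels to the identity and can be dropped.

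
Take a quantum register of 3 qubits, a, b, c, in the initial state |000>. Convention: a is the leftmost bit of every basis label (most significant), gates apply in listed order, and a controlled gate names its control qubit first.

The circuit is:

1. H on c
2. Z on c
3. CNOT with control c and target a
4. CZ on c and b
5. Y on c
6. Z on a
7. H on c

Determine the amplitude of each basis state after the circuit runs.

After the circuit, the state carries amplitude I/2 on |000>, -I/2 on |001>, 0 on |010>, 0 on |011>, -I/2 on |100>, -I/2 on |101>, 0 on |110>, 0 on |111>.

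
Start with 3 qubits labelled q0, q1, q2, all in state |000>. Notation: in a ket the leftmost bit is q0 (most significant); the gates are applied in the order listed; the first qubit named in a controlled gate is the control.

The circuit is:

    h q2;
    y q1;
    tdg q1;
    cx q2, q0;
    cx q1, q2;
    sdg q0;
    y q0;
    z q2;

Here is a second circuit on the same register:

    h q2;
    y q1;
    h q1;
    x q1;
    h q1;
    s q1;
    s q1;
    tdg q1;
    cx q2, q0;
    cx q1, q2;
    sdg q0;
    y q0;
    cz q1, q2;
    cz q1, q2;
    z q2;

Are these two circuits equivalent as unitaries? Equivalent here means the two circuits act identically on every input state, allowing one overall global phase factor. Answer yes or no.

Yes — the two circuits implement the same unitary up to a global phase.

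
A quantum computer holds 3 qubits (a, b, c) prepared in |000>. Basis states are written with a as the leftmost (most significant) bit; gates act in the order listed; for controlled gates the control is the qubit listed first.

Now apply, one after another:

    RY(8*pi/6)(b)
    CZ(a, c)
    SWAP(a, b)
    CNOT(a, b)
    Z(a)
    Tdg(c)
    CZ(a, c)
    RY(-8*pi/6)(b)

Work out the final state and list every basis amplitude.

After the circuit, the state carries amplitude 1/4 on |000>, 0 on |001>, sqrt(3)/4 on |010>, 0 on |011>, -3/4 on |100>, 0 on |101>, sqrt(3)/4 on |110>, 0 on |111>.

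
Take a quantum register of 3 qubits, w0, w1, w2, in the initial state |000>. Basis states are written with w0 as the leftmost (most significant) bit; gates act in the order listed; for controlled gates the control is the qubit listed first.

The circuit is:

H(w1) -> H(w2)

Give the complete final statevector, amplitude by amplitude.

The resulting statevector has amplitude 1/2 on |000>, 1/2 on |001>, 1/2 on |010>, 1/2 on |011>, 0 on |100>, 0 on |101>, 0 on |110>, 0 on |111>.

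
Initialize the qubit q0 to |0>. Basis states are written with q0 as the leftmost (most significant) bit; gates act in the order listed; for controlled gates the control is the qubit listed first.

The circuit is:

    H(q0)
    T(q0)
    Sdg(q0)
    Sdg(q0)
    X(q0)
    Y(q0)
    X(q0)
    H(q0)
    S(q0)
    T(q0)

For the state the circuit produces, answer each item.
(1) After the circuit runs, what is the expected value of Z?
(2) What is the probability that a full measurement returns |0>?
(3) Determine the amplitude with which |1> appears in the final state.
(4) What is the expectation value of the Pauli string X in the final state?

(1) The observable Z averages to sqrt(2)/2.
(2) A full measurement returns |0> with probability sqrt(2)/4 + 1/2.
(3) The amplitude on |1> is -exp(I*pi/4)/2 + I/2.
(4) The expectation value of X is -1/2.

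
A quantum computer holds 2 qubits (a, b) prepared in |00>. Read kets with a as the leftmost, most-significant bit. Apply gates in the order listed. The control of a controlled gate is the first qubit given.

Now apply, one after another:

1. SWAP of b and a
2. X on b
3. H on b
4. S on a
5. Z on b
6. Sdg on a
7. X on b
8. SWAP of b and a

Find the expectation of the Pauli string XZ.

In the final state, XZ has expectation 1.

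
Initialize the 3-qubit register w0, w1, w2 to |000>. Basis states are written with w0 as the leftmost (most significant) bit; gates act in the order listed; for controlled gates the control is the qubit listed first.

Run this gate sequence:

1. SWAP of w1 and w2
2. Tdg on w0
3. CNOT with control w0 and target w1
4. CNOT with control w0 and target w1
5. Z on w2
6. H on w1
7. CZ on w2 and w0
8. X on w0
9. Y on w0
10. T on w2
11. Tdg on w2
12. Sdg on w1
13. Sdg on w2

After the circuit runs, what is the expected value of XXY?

The observable XXY averages to 0.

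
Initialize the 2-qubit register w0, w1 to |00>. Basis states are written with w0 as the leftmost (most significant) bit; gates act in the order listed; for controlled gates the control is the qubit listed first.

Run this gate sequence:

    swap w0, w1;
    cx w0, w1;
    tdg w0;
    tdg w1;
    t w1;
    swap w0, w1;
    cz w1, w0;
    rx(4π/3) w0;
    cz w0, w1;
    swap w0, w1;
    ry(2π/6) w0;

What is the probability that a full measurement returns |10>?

Outcome |10> occurs with probability 1/16.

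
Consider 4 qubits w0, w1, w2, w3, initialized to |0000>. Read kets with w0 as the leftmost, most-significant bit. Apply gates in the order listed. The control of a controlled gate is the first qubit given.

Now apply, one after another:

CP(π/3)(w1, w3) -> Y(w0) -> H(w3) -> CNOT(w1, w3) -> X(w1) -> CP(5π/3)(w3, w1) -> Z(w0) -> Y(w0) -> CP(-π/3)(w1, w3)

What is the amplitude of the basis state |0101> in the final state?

|0101> carries amplitude sqrt(2)*exp(I*pi/3)/2 in the final state.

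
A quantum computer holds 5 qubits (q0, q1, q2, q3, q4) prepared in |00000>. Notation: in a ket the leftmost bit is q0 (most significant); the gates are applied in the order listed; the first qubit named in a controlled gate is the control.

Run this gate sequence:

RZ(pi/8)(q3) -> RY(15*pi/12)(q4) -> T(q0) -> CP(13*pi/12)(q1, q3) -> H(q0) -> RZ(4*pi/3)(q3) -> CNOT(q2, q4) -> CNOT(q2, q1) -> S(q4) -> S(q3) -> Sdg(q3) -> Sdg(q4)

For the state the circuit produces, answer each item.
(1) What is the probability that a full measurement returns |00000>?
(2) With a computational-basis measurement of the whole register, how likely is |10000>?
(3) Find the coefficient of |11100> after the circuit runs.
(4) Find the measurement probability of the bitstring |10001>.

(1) Outcome |00000> occurs with probability 1/4 - sqrt(2)/8. Key observation: the block from step 9 through step 12 cancels to the identity and can be dropped.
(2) The probability of measuring |10000> is 1/4 - sqrt(2)/8.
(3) |11100> carries amplitude 0 in the final state.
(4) Outcome |10001> occurs with probability sqrt(2)/8 + 1/4.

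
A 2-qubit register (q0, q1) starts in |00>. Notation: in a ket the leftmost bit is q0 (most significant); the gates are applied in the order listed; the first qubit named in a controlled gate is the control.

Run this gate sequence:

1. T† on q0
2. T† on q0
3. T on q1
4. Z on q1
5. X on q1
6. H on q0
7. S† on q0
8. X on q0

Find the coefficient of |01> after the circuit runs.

The final state's coefficient on |01> equals -sqrt(2)*I/2.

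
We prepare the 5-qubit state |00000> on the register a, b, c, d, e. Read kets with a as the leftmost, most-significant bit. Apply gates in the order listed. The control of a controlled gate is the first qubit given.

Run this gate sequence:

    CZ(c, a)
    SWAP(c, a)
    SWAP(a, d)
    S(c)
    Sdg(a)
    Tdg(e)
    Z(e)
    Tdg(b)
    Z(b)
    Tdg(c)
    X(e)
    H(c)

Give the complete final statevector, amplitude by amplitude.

The resulting statevector has amplitude sqrt(2)/2 on |00001>, sqrt(2)/2 on |00101>, and 0 on every other basis state.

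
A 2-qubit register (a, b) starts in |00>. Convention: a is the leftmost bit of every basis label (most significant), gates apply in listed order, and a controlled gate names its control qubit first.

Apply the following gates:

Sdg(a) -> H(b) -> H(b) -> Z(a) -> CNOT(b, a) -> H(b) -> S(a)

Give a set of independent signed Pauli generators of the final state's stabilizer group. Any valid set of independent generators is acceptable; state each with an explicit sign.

The stabilizer group can be generated by +IX, +ZI, among other valid generating sets.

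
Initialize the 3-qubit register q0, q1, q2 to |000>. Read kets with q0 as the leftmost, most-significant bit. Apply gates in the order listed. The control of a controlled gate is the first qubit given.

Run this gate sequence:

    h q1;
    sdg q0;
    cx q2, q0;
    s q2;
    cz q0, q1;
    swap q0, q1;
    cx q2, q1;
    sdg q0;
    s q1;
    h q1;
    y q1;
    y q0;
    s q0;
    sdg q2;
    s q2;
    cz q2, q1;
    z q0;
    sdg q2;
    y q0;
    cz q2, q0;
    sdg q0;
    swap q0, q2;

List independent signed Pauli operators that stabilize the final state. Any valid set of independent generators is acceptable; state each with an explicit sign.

The stabilizer group can be generated by -IXI, -IIY, +ZII, among other valid generating sets.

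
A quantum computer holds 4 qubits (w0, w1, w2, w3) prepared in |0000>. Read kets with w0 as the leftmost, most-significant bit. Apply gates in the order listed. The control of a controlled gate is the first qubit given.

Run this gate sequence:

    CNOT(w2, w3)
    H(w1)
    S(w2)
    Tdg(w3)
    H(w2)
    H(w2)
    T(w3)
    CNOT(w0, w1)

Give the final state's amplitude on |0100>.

|0100> carries amplitude sqrt(2)/2 in the final state. Key observation: gates 4-7 undo each other exactly, leaving only the rest of the circuit to track.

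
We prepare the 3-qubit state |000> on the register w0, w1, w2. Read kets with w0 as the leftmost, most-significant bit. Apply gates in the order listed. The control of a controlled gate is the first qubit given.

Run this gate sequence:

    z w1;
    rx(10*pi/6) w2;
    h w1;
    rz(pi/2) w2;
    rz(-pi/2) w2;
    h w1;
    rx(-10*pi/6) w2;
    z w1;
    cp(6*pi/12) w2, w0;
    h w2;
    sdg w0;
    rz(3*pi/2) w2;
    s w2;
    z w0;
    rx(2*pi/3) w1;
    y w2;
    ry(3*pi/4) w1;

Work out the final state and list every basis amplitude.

The final amplitudes are -sqrt(6*sqrt(2) + 12)*exp(I*pi/4)/8 + sqrt(4 - 2*sqrt(2))*exp(3*I*pi/4)/8 on |000>, -sqrt(4 - 2*sqrt(2))*exp(3*I*pi/4)/8 + sqrt(6*sqrt(2) + 12)*exp(I*pi/4)/8 on |001>, sqrt(12 - 6*sqrt(2))*exp(I*pi/4)/8 + sqrt(2*sqrt(2) + 4)*exp(3*I*pi/4)/8 on |010>, -sqrt(2*sqrt(2) + 4)*exp(3*I*pi/4)/8 - sqrt(12 - 6*sqrt(2))*exp(I*pi/4)/8 on |011>, 0 on |100>, 0 on |101>, 0 on |110>, 0 on |111>. Key observation: gates 1-8 undo each other exactly, leaving only the rest of the circuit to track.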